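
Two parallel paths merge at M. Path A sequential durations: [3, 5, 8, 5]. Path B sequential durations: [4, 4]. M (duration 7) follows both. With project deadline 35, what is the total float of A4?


Forward pass: ES(A4) = sum of predecessors on chain A = 16
EF = ES + duration = 16 + 5 = 21
Backward pass: LF(M) = deadline = 35; LS(M) = 35 - 7 = 28
LF(A4) = LS(M) - sum(successors on chain A) = 28 - 0 = 28
LS = LF - duration = 28 - 5 = 23
Total float = LS - ES = 23 - 16 = 7

7


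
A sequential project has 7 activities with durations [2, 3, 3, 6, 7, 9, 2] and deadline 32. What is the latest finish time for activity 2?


LF(activity 2) = deadline - sum of successor durations
Successors: activities 3 through 7 with durations [3, 6, 7, 9, 2]
Sum of successor durations = 27
LF = 32 - 27 = 5

5


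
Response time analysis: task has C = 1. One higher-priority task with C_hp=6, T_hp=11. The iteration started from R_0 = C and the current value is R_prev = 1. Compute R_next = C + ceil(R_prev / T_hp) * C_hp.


R_next = C + ceil(R_prev / T_hp) * C_hp
ceil(1 / 11) = ceil(0.0909) = 1
Interference = 1 * 6 = 6
R_next = 1 + 6 = 7

7


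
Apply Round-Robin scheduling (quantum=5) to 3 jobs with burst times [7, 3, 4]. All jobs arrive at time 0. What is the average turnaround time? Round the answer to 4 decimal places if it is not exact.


Time quantum = 5
Execution trace:
  J1 runs 5 units, time = 5
  J2 runs 3 units, time = 8
  J3 runs 4 units, time = 12
  J1 runs 2 units, time = 14
Finish times: [14, 8, 12]
Average turnaround = 34/3 = 11.3333

11.3333


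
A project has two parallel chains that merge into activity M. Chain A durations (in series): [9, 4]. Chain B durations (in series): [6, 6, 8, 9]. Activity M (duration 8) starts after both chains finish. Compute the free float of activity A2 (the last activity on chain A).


ES(A2) = sum of predecessors on chain A = 9
EF(A2) = ES + duration = 9 + 4 = 13
Successor of A2 is M. ES(M) = max(sum(A), sum(B)) = max(13, 29) = 29
Free float = ES(successor) - EF(current) = 29 - 13 = 16

16


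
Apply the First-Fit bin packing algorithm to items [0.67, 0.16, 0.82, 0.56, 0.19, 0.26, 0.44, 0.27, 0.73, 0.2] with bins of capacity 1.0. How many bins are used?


Place items sequentially using First-Fit:
  Item 0.67 -> new Bin 1
  Item 0.16 -> Bin 1 (now 0.83)
  Item 0.82 -> new Bin 2
  Item 0.56 -> new Bin 3
  Item 0.19 -> Bin 3 (now 0.75)
  Item 0.26 -> new Bin 4
  Item 0.44 -> Bin 4 (now 0.7)
  Item 0.27 -> Bin 4 (now 0.97)
  Item 0.73 -> new Bin 5
  Item 0.2 -> Bin 3 (now 0.95)
Total bins used = 5

5


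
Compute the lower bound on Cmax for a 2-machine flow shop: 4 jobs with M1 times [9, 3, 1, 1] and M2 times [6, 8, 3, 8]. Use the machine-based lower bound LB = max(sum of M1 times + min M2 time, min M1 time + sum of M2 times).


LB1 = sum(M1 times) + min(M2 times) = 14 + 3 = 17
LB2 = min(M1 times) + sum(M2 times) = 1 + 25 = 26
Lower bound = max(LB1, LB2) = max(17, 26) = 26

26


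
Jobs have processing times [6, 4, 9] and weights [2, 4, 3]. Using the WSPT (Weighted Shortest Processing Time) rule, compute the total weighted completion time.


Compute p/w ratios and sort ascending (WSPT): [(4, 4), (6, 2), (9, 3)]
Compute weighted completion times:
  Job (p=4,w=4): C=4, w*C=4*4=16
  Job (p=6,w=2): C=10, w*C=2*10=20
  Job (p=9,w=3): C=19, w*C=3*19=57
Total weighted completion time = 93

93


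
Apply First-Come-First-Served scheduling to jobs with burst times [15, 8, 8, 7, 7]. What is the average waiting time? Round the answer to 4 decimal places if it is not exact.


FCFS order (as given): [15, 8, 8, 7, 7]
Waiting times:
  Job 1: wait = 0
  Job 2: wait = 15
  Job 3: wait = 23
  Job 4: wait = 31
  Job 5: wait = 38
Sum of waiting times = 107
Average waiting time = 107/5 = 21.4

21.4


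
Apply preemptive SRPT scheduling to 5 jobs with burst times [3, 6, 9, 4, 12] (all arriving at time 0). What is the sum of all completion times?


Since all jobs arrive at t=0, SRPT equals SPT ordering.
SPT order: [3, 4, 6, 9, 12]
Completion times:
  Job 1: p=3, C=3
  Job 2: p=4, C=7
  Job 3: p=6, C=13
  Job 4: p=9, C=22
  Job 5: p=12, C=34
Total completion time = 3 + 7 + 13 + 22 + 34 = 79

79


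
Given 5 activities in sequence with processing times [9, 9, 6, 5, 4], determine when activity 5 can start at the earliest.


Activity 5 starts after activities 1 through 4 complete.
Predecessor durations: [9, 9, 6, 5]
ES = 9 + 9 + 6 + 5 = 29

29


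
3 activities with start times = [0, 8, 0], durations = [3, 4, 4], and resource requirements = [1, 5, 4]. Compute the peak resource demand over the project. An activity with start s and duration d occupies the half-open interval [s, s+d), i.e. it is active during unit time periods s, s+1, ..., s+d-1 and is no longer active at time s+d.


Each activity i is active on [start_i, start_i + duration_i).
Compute total resource usage per time slot:
  t=0: active resources = [1, 4], total = 5
  t=1: active resources = [1, 4], total = 5
  t=2: active resources = [1, 4], total = 5
  t=3: active resources = [4], total = 4
  t=4: active resources = [], total = 0
  t=5: active resources = [], total = 0
  t=6: active resources = [], total = 0
  t=7: active resources = [], total = 0
  t=8: active resources = [5], total = 5
  t=9: active resources = [5], total = 5
  t=10: active resources = [5], total = 5
  t=11: active resources = [5], total = 5
Peak resource demand = 5

5


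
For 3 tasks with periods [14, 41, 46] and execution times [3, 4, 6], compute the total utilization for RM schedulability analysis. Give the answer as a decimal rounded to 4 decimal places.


Compute individual utilizations (exact fractions):
  Task 1: C/T = 3/14 (approx. 0.2143)
  Task 2: C/T = 4/41 (approx. 0.0976)
  Task 3: C/T = 6/46 = 3/23 (approx. 0.1304)
Total utilization U = 3/14 + 4/41 + 3/23 = 5839/13202
Rounded to 4 decimal places: U = 0.4423
RM (Liu & Layland) bound for 3 tasks = 0.779763; compare with U = 5839/13202 (approx. 0.442281)
U <= bound, so schedulable by RM sufficient condition.

0.4423


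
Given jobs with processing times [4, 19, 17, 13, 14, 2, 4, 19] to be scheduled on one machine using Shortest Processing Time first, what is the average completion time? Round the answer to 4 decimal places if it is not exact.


Sort jobs by processing time (SPT order): [2, 4, 4, 13, 14, 17, 19, 19]
Compute completion times sequentially:
  Job 1: processing = 2, completes at 2
  Job 2: processing = 4, completes at 6
  Job 3: processing = 4, completes at 10
  Job 4: processing = 13, completes at 23
  Job 5: processing = 14, completes at 37
  Job 6: processing = 17, completes at 54
  Job 7: processing = 19, completes at 73
  Job 8: processing = 19, completes at 92
Sum of completion times = 297
Average completion time = 297/8 = 37.125

37.125


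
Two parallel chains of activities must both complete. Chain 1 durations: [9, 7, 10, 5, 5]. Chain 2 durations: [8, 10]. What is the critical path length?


Path A total = 9 + 7 + 10 + 5 + 5 = 36
Path B total = 8 + 10 = 18
Critical path = longest path = max(36, 18) = 36

36


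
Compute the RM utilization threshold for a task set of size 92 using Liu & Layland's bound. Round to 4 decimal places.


Compute 2^(1/92) = 1.0075626620
Subtract 1: 1.0075626620 - 1 = 0.0075626620
Multiply by n: 92 * 0.0075626620 = 0.6957649040
Round to 4 dp: 0.6958

0.6958


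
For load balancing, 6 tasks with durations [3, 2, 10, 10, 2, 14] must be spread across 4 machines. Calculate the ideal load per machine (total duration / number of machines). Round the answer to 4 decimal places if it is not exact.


Total processing time = 3 + 2 + 10 + 10 + 2 + 14 = 41
Number of machines = 4
Ideal balanced load = 41 / 4 = 10.25

10.25


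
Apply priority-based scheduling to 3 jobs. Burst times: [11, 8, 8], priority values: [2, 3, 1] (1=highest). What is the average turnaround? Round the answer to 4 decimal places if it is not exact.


Sort by priority (ascending = highest first):
Order: [(1, 8), (2, 11), (3, 8)]
Completion times:
  Priority 1, burst=8, C=8
  Priority 2, burst=11, C=19
  Priority 3, burst=8, C=27
Average turnaround = 54/3 = 18.0

18.0


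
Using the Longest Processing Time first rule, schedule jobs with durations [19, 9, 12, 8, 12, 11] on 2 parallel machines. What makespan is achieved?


Sort jobs in decreasing order (LPT): [19, 12, 12, 11, 9, 8]
Assign each job to the least loaded machine:
  Machine 1: jobs [19, 11, 8], load = 38
  Machine 2: jobs [12, 12, 9], load = 33
Makespan = max load = 38

38


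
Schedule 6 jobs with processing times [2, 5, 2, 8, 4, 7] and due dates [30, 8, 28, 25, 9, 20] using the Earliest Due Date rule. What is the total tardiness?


Sort by due date (EDD order): [(5, 8), (4, 9), (7, 20), (8, 25), (2, 28), (2, 30)]
Compute completion times and tardiness:
  Job 1: p=5, d=8, C=5, tardiness=max(0,5-8)=0
  Job 2: p=4, d=9, C=9, tardiness=max(0,9-9)=0
  Job 3: p=7, d=20, C=16, tardiness=max(0,16-20)=0
  Job 4: p=8, d=25, C=24, tardiness=max(0,24-25)=0
  Job 5: p=2, d=28, C=26, tardiness=max(0,26-28)=0
  Job 6: p=2, d=30, C=28, tardiness=max(0,28-30)=0
Total tardiness = 0

0


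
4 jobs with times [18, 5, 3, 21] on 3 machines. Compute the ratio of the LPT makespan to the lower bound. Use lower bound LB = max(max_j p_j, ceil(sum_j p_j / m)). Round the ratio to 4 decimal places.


LPT order: [21, 18, 5, 3]
Machine loads after assignment: [21, 18, 8]
LPT makespan = 21
Lower bound = max(max_job, ceil(total/3)) = max(21, 16) = 21
Ratio = 21 / 21 = 1.0

1.0


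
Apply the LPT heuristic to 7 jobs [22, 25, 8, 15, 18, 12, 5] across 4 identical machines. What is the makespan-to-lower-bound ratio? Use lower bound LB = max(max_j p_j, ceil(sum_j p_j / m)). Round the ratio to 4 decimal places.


LPT order: [25, 22, 18, 15, 12, 8, 5]
Machine loads after assignment: [25, 27, 26, 27]
LPT makespan = 27
Lower bound = max(max_job, ceil(total/4)) = max(25, 27) = 27
Ratio = 27 / 27 = 1.0

1.0


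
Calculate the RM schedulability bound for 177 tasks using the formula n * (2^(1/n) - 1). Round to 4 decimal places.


Compute 2^(1/177) = 1.0039237636
Subtract 1: 1.0039237636 - 1 = 0.0039237636
Multiply by n: 177 * 0.0039237636 = 0.6945061572
Round to 4 dp: 0.6945

0.6945


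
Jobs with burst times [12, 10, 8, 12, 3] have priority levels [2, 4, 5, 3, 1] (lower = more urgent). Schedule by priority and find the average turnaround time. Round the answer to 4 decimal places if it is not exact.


Sort by priority (ascending = highest first):
Order: [(1, 3), (2, 12), (3, 12), (4, 10), (5, 8)]
Completion times:
  Priority 1, burst=3, C=3
  Priority 2, burst=12, C=15
  Priority 3, burst=12, C=27
  Priority 4, burst=10, C=37
  Priority 5, burst=8, C=45
Average turnaround = 127/5 = 25.4

25.4


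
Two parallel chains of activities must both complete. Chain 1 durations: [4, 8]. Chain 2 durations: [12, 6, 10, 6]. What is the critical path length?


Path A total = 4 + 8 = 12
Path B total = 12 + 6 + 10 + 6 = 34
Critical path = longest path = max(12, 34) = 34

34


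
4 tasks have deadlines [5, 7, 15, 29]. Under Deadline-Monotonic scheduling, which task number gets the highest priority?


Sort tasks by relative deadline (ascending):
  Task 1: deadline = 5
  Task 2: deadline = 7
  Task 3: deadline = 15
  Task 4: deadline = 29
Priority order (highest first): [1, 2, 3, 4]
Highest priority task = 1

1


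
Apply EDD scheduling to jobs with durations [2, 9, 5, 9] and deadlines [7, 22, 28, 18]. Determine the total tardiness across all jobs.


Sort by due date (EDD order): [(2, 7), (9, 18), (9, 22), (5, 28)]
Compute completion times and tardiness:
  Job 1: p=2, d=7, C=2, tardiness=max(0,2-7)=0
  Job 2: p=9, d=18, C=11, tardiness=max(0,11-18)=0
  Job 3: p=9, d=22, C=20, tardiness=max(0,20-22)=0
  Job 4: p=5, d=28, C=25, tardiness=max(0,25-28)=0
Total tardiness = 0

0


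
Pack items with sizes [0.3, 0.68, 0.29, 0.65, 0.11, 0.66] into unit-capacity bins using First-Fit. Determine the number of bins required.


Place items sequentially using First-Fit:
  Item 0.3 -> new Bin 1
  Item 0.68 -> Bin 1 (now 0.98)
  Item 0.29 -> new Bin 2
  Item 0.65 -> Bin 2 (now 0.94)
  Item 0.11 -> new Bin 3
  Item 0.66 -> Bin 3 (now 0.77)
Total bins used = 3

3


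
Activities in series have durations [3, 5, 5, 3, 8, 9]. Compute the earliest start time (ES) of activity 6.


Activity 6 starts after activities 1 through 5 complete.
Predecessor durations: [3, 5, 5, 3, 8]
ES = 3 + 5 + 5 + 3 + 8 = 24

24


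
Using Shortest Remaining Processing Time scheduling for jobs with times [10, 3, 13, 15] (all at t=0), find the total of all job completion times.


Since all jobs arrive at t=0, SRPT equals SPT ordering.
SPT order: [3, 10, 13, 15]
Completion times:
  Job 1: p=3, C=3
  Job 2: p=10, C=13
  Job 3: p=13, C=26
  Job 4: p=15, C=41
Total completion time = 3 + 13 + 26 + 41 = 83

83


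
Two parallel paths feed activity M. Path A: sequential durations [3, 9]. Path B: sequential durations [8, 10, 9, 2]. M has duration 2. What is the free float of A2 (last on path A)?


ES(A2) = sum of predecessors on chain A = 3
EF(A2) = ES + duration = 3 + 9 = 12
Successor of A2 is M. ES(M) = max(sum(A), sum(B)) = max(12, 29) = 29
Free float = ES(successor) - EF(current) = 29 - 12 = 17

17


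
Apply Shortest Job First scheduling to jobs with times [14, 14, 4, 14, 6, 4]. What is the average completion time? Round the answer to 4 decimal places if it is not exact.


SJF order (ascending): [4, 4, 6, 14, 14, 14]
Completion times:
  Job 1: burst=4, C=4
  Job 2: burst=4, C=8
  Job 3: burst=6, C=14
  Job 4: burst=14, C=28
  Job 5: burst=14, C=42
  Job 6: burst=14, C=56
Average completion = 152/6 = 25.3333

25.3333


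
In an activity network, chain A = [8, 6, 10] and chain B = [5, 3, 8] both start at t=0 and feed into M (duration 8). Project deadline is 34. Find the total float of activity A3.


Forward pass: ES(A3) = sum of predecessors on chain A = 14
EF = ES + duration = 14 + 10 = 24
Backward pass: LF(M) = deadline = 34; LS(M) = 34 - 8 = 26
LF(A3) = LS(M) - sum(successors on chain A) = 26 - 0 = 26
LS = LF - duration = 26 - 10 = 16
Total float = LS - ES = 16 - 14 = 2

2


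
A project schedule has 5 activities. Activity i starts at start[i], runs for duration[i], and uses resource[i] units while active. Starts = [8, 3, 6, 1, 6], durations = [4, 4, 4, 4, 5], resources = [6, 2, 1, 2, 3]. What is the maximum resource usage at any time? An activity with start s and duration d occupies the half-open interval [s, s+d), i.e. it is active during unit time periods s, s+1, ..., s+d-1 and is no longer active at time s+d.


Each activity i is active on [start_i, start_i + duration_i).
Compute total resource usage per time slot:
  t=0: active resources = [], total = 0
  t=1: active resources = [2], total = 2
  t=2: active resources = [2], total = 2
  t=3: active resources = [2, 2], total = 4
  t=4: active resources = [2, 2], total = 4
  t=5: active resources = [2], total = 2
  t=6: active resources = [2, 1, 3], total = 6
  t=7: active resources = [1, 3], total = 4
  t=8: active resources = [6, 1, 3], total = 10
  t=9: active resources = [6, 1, 3], total = 10
  t=10: active resources = [6, 3], total = 9
  t=11: active resources = [6], total = 6
Peak resource demand = 10

10


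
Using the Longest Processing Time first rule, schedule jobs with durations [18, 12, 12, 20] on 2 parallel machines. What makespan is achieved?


Sort jobs in decreasing order (LPT): [20, 18, 12, 12]
Assign each job to the least loaded machine:
  Machine 1: jobs [20, 12], load = 32
  Machine 2: jobs [18, 12], load = 30
Makespan = max load = 32

32


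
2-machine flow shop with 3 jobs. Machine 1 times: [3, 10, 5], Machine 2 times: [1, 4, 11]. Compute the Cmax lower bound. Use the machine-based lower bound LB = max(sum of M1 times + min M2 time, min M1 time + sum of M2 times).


LB1 = sum(M1 times) + min(M2 times) = 18 + 1 = 19
LB2 = min(M1 times) + sum(M2 times) = 3 + 16 = 19
Lower bound = max(LB1, LB2) = max(19, 19) = 19

19


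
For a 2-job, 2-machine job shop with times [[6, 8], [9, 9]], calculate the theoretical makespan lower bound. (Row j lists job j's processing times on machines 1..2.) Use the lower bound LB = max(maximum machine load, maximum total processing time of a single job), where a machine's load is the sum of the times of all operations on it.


Machine loads:
  Machine 1: 6 + 9 = 15
  Machine 2: 8 + 9 = 17
Max machine load = 17
Job totals:
  Job 1: 14
  Job 2: 18
Max job total = 18
Lower bound = max(17, 18) = 18

18


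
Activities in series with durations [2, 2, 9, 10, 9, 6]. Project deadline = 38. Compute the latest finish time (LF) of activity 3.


LF(activity 3) = deadline - sum of successor durations
Successors: activities 4 through 6 with durations [10, 9, 6]
Sum of successor durations = 25
LF = 38 - 25 = 13

13


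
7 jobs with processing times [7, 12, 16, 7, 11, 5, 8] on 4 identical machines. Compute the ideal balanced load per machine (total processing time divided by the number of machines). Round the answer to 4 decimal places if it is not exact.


Total processing time = 7 + 12 + 16 + 7 + 11 + 5 + 8 = 66
Number of machines = 4
Ideal balanced load = 66 / 4 = 16.5

16.5


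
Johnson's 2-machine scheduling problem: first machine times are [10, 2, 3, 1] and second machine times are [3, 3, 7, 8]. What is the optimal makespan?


Apply Johnson's rule:
  Group 1 (a <= b): [(4, 1, 8), (2, 2, 3), (3, 3, 7)]
  Group 2 (a > b): [(1, 10, 3)]
Optimal job order: [4, 2, 3, 1]
Schedule:
  Job 4: M1 done at 1, M2 done at 9
  Job 2: M1 done at 3, M2 done at 12
  Job 3: M1 done at 6, M2 done at 19
  Job 1: M1 done at 16, M2 done at 22
Makespan = 22

22


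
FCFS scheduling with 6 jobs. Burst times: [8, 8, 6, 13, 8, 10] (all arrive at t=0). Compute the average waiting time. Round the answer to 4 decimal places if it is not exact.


FCFS order (as given): [8, 8, 6, 13, 8, 10]
Waiting times:
  Job 1: wait = 0
  Job 2: wait = 8
  Job 3: wait = 16
  Job 4: wait = 22
  Job 5: wait = 35
  Job 6: wait = 43
Sum of waiting times = 124
Average waiting time = 124/6 = 20.6667

20.6667


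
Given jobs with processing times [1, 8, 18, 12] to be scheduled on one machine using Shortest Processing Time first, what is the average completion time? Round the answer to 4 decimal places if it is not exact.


Sort jobs by processing time (SPT order): [1, 8, 12, 18]
Compute completion times sequentially:
  Job 1: processing = 1, completes at 1
  Job 2: processing = 8, completes at 9
  Job 3: processing = 12, completes at 21
  Job 4: processing = 18, completes at 39
Sum of completion times = 70
Average completion time = 70/4 = 17.5

17.5


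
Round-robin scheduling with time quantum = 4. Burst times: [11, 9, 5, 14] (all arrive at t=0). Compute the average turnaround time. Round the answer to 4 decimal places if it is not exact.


Time quantum = 4
Execution trace:
  J1 runs 4 units, time = 4
  J2 runs 4 units, time = 8
  J3 runs 4 units, time = 12
  J4 runs 4 units, time = 16
  J1 runs 4 units, time = 20
  J2 runs 4 units, time = 24
  J3 runs 1 units, time = 25
  J4 runs 4 units, time = 29
  J1 runs 3 units, time = 32
  J2 runs 1 units, time = 33
  J4 runs 4 units, time = 37
  J4 runs 2 units, time = 39
Finish times: [32, 33, 25, 39]
Average turnaround = 129/4 = 32.25

32.25


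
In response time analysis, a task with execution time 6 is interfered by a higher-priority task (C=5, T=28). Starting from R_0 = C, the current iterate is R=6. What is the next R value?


R_next = C + ceil(R_prev / T_hp) * C_hp
ceil(6 / 28) = ceil(0.2143) = 1
Interference = 1 * 5 = 5
R_next = 6 + 5 = 11

11


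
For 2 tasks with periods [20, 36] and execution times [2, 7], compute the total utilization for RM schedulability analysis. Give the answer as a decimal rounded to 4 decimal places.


Compute individual utilizations (exact fractions):
  Task 1: C/T = 2/20 = 1/10 (approx. 0.1)
  Task 2: C/T = 7/36 (approx. 0.1944)
Total utilization U = 1/10 + 7/36 = 53/180
Rounded to 4 decimal places: U = 0.2944
RM (Liu & Layland) bound for 2 tasks = 0.828427; compare with U = 53/180 (approx. 0.294444)
U <= bound, so schedulable by RM sufficient condition.

0.2944


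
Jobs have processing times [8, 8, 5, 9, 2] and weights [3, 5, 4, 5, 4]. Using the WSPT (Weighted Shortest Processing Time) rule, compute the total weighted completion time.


Compute p/w ratios and sort ascending (WSPT): [(2, 4), (5, 4), (8, 5), (9, 5), (8, 3)]
Compute weighted completion times:
  Job (p=2,w=4): C=2, w*C=4*2=8
  Job (p=5,w=4): C=7, w*C=4*7=28
  Job (p=8,w=5): C=15, w*C=5*15=75
  Job (p=9,w=5): C=24, w*C=5*24=120
  Job (p=8,w=3): C=32, w*C=3*32=96
Total weighted completion time = 327

327


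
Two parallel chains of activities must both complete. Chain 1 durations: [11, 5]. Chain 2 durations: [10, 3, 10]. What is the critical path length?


Path A total = 11 + 5 = 16
Path B total = 10 + 3 + 10 = 23
Critical path = longest path = max(16, 23) = 23

23


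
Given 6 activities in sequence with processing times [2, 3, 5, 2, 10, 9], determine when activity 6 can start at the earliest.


Activity 6 starts after activities 1 through 5 complete.
Predecessor durations: [2, 3, 5, 2, 10]
ES = 2 + 3 + 5 + 2 + 10 = 22

22


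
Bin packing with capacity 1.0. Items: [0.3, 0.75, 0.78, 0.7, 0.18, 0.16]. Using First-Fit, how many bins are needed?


Place items sequentially using First-Fit:
  Item 0.3 -> new Bin 1
  Item 0.75 -> new Bin 2
  Item 0.78 -> new Bin 3
  Item 0.7 -> Bin 1 (now 1.0)
  Item 0.18 -> Bin 2 (now 0.93)
  Item 0.16 -> Bin 3 (now 0.94)
Total bins used = 3

3


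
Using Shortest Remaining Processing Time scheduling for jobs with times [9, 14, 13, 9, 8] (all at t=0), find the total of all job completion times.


Since all jobs arrive at t=0, SRPT equals SPT ordering.
SPT order: [8, 9, 9, 13, 14]
Completion times:
  Job 1: p=8, C=8
  Job 2: p=9, C=17
  Job 3: p=9, C=26
  Job 4: p=13, C=39
  Job 5: p=14, C=53
Total completion time = 8 + 17 + 26 + 39 + 53 = 143

143


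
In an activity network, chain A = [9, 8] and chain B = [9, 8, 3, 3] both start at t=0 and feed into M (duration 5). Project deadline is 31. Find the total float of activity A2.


Forward pass: ES(A2) = sum of predecessors on chain A = 9
EF = ES + duration = 9 + 8 = 17
Backward pass: LF(M) = deadline = 31; LS(M) = 31 - 5 = 26
LF(A2) = LS(M) - sum(successors on chain A) = 26 - 0 = 26
LS = LF - duration = 26 - 8 = 18
Total float = LS - ES = 18 - 9 = 9

9


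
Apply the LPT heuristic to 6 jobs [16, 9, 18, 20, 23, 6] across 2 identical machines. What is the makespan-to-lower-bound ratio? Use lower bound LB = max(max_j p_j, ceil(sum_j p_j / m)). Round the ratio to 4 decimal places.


LPT order: [23, 20, 18, 16, 9, 6]
Machine loads after assignment: [45, 47]
LPT makespan = 47
Lower bound = max(max_job, ceil(total/2)) = max(23, 46) = 46
Ratio = 47 / 46 = 1.0217

1.0217


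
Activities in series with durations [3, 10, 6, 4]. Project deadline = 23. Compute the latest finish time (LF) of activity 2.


LF(activity 2) = deadline - sum of successor durations
Successors: activities 3 through 4 with durations [6, 4]
Sum of successor durations = 10
LF = 23 - 10 = 13

13


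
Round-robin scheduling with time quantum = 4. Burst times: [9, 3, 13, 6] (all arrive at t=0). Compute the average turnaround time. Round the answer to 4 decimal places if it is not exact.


Time quantum = 4
Execution trace:
  J1 runs 4 units, time = 4
  J2 runs 3 units, time = 7
  J3 runs 4 units, time = 11
  J4 runs 4 units, time = 15
  J1 runs 4 units, time = 19
  J3 runs 4 units, time = 23
  J4 runs 2 units, time = 25
  J1 runs 1 units, time = 26
  J3 runs 4 units, time = 30
  J3 runs 1 units, time = 31
Finish times: [26, 7, 31, 25]
Average turnaround = 89/4 = 22.25

22.25


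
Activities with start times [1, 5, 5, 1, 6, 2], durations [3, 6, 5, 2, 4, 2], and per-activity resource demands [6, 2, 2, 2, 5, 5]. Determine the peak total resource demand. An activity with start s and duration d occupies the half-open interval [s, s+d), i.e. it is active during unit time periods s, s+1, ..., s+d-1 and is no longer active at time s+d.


Each activity i is active on [start_i, start_i + duration_i).
Compute total resource usage per time slot:
  t=0: active resources = [], total = 0
  t=1: active resources = [6, 2], total = 8
  t=2: active resources = [6, 2, 5], total = 13
  t=3: active resources = [6, 5], total = 11
  t=4: active resources = [], total = 0
  t=5: active resources = [2, 2], total = 4
  t=6: active resources = [2, 2, 5], total = 9
  t=7: active resources = [2, 2, 5], total = 9
  t=8: active resources = [2, 2, 5], total = 9
  t=9: active resources = [2, 2, 5], total = 9
  t=10: active resources = [2], total = 2
Peak resource demand = 13

13


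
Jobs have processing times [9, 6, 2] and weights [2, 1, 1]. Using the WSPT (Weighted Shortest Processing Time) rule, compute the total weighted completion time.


Compute p/w ratios and sort ascending (WSPT): [(2, 1), (9, 2), (6, 1)]
Compute weighted completion times:
  Job (p=2,w=1): C=2, w*C=1*2=2
  Job (p=9,w=2): C=11, w*C=2*11=22
  Job (p=6,w=1): C=17, w*C=1*17=17
Total weighted completion time = 41

41


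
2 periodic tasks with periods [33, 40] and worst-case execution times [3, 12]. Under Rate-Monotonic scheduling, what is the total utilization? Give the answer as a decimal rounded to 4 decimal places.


Compute individual utilizations (exact fractions):
  Task 1: C/T = 3/33 = 1/11 (approx. 0.0909)
  Task 2: C/T = 12/40 = 3/10 (approx. 0.3)
Total utilization U = 1/11 + 3/10 = 43/110
Rounded to 4 decimal places: U = 0.3909
RM (Liu & Layland) bound for 2 tasks = 0.828427; compare with U = 43/110 (approx. 0.390909)
U <= bound, so schedulable by RM sufficient condition.

0.3909


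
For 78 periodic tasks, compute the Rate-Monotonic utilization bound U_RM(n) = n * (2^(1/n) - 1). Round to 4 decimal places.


Compute 2^(1/78) = 1.0089261045
Subtract 1: 1.0089261045 - 1 = 0.0089261045
Multiply by n: 78 * 0.0089261045 = 0.6962361510
Round to 4 dp: 0.6962

0.6962


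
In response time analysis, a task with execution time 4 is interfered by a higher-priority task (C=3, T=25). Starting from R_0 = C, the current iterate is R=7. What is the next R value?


R_next = C + ceil(R_prev / T_hp) * C_hp
ceil(7 / 25) = ceil(0.28) = 1
Interference = 1 * 3 = 3
R_next = 4 + 3 = 7
R_next = R_prev, so the iteration has converged (response time = 7).

7


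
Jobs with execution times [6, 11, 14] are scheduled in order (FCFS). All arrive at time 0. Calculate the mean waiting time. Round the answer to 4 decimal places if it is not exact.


FCFS order (as given): [6, 11, 14]
Waiting times:
  Job 1: wait = 0
  Job 2: wait = 6
  Job 3: wait = 17
Sum of waiting times = 23
Average waiting time = 23/3 = 7.6667

7.6667


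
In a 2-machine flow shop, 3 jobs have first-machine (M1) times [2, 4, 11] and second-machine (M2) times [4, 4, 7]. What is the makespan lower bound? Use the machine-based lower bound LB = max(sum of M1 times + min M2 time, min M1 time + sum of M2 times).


LB1 = sum(M1 times) + min(M2 times) = 17 + 4 = 21
LB2 = min(M1 times) + sum(M2 times) = 2 + 15 = 17
Lower bound = max(LB1, LB2) = max(21, 17) = 21

21


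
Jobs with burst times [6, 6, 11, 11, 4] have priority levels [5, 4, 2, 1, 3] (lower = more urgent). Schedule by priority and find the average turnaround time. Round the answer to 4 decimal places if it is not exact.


Sort by priority (ascending = highest first):
Order: [(1, 11), (2, 11), (3, 4), (4, 6), (5, 6)]
Completion times:
  Priority 1, burst=11, C=11
  Priority 2, burst=11, C=22
  Priority 3, burst=4, C=26
  Priority 4, burst=6, C=32
  Priority 5, burst=6, C=38
Average turnaround = 129/5 = 25.8

25.8


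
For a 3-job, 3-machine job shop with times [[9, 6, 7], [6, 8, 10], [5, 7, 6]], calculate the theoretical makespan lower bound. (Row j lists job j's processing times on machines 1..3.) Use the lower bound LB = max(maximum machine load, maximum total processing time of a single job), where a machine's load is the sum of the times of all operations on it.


Machine loads:
  Machine 1: 9 + 6 + 5 = 20
  Machine 2: 6 + 8 + 7 = 21
  Machine 3: 7 + 10 + 6 = 23
Max machine load = 23
Job totals:
  Job 1: 22
  Job 2: 24
  Job 3: 18
Max job total = 24
Lower bound = max(23, 24) = 24

24


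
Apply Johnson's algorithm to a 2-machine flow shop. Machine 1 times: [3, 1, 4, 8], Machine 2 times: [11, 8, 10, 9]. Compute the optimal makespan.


Apply Johnson's rule:
  Group 1 (a <= b): [(2, 1, 8), (1, 3, 11), (3, 4, 10), (4, 8, 9)]
  Group 2 (a > b): []
Optimal job order: [2, 1, 3, 4]
Schedule:
  Job 2: M1 done at 1, M2 done at 9
  Job 1: M1 done at 4, M2 done at 20
  Job 3: M1 done at 8, M2 done at 30
  Job 4: M1 done at 16, M2 done at 39
Makespan = 39

39


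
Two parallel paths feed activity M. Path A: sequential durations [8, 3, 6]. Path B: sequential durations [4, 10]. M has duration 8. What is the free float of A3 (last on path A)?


ES(A3) = sum of predecessors on chain A = 11
EF(A3) = ES + duration = 11 + 6 = 17
Successor of A3 is M. ES(M) = max(sum(A), sum(B)) = max(17, 14) = 17
Free float = ES(successor) - EF(current) = 17 - 17 = 0

0


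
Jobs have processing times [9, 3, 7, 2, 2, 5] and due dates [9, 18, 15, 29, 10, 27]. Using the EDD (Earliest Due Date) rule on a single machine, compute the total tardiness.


Sort by due date (EDD order): [(9, 9), (2, 10), (7, 15), (3, 18), (5, 27), (2, 29)]
Compute completion times and tardiness:
  Job 1: p=9, d=9, C=9, tardiness=max(0,9-9)=0
  Job 2: p=2, d=10, C=11, tardiness=max(0,11-10)=1
  Job 3: p=7, d=15, C=18, tardiness=max(0,18-15)=3
  Job 4: p=3, d=18, C=21, tardiness=max(0,21-18)=3
  Job 5: p=5, d=27, C=26, tardiness=max(0,26-27)=0
  Job 6: p=2, d=29, C=28, tardiness=max(0,28-29)=0
Total tardiness = 7

7


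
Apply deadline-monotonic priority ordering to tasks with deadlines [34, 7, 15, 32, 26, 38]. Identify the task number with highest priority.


Sort tasks by relative deadline (ascending):
  Task 2: deadline = 7
  Task 3: deadline = 15
  Task 5: deadline = 26
  Task 4: deadline = 32
  Task 1: deadline = 34
  Task 6: deadline = 38
Priority order (highest first): [2, 3, 5, 4, 1, 6]
Highest priority task = 2

2


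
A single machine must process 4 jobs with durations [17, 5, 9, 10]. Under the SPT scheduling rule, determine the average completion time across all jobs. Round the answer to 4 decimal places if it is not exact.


Sort jobs by processing time (SPT order): [5, 9, 10, 17]
Compute completion times sequentially:
  Job 1: processing = 5, completes at 5
  Job 2: processing = 9, completes at 14
  Job 3: processing = 10, completes at 24
  Job 4: processing = 17, completes at 41
Sum of completion times = 84
Average completion time = 84/4 = 21.0

21.0


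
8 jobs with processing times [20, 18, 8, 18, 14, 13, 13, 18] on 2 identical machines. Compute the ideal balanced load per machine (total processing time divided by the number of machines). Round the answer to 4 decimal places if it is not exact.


Total processing time = 20 + 18 + 8 + 18 + 14 + 13 + 13 + 18 = 122
Number of machines = 2
Ideal balanced load = 122 / 2 = 61.0

61.0


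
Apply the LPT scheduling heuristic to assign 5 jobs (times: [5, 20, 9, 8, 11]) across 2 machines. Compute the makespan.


Sort jobs in decreasing order (LPT): [20, 11, 9, 8, 5]
Assign each job to the least loaded machine:
  Machine 1: jobs [20, 8], load = 28
  Machine 2: jobs [11, 9, 5], load = 25
Makespan = max load = 28

28


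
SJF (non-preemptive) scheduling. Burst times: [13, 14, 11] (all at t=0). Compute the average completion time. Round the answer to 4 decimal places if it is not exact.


SJF order (ascending): [11, 13, 14]
Completion times:
  Job 1: burst=11, C=11
  Job 2: burst=13, C=24
  Job 3: burst=14, C=38
Average completion = 73/3 = 24.3333

24.3333


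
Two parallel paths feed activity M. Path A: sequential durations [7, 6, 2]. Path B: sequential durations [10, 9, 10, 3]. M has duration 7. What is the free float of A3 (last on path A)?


ES(A3) = sum of predecessors on chain A = 13
EF(A3) = ES + duration = 13 + 2 = 15
Successor of A3 is M. ES(M) = max(sum(A), sum(B)) = max(15, 32) = 32
Free float = ES(successor) - EF(current) = 32 - 15 = 17

17


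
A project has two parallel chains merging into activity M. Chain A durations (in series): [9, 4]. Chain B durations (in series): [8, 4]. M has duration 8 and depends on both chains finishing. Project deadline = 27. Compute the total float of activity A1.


Forward pass: ES(A1) = sum of predecessors on chain A = 0
EF = ES + duration = 0 + 9 = 9
Backward pass: LF(M) = deadline = 27; LS(M) = 27 - 8 = 19
LF(A1) = LS(M) - sum(successors on chain A) = 19 - 4 = 15
LS = LF - duration = 15 - 9 = 6
Total float = LS - ES = 6 - 0 = 6

6


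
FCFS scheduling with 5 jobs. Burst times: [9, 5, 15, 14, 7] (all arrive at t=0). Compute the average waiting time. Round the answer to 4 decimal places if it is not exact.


FCFS order (as given): [9, 5, 15, 14, 7]
Waiting times:
  Job 1: wait = 0
  Job 2: wait = 9
  Job 3: wait = 14
  Job 4: wait = 29
  Job 5: wait = 43
Sum of waiting times = 95
Average waiting time = 95/5 = 19.0

19.0


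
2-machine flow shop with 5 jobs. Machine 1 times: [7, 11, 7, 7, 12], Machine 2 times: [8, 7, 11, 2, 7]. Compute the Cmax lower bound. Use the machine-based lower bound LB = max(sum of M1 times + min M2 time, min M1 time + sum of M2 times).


LB1 = sum(M1 times) + min(M2 times) = 44 + 2 = 46
LB2 = min(M1 times) + sum(M2 times) = 7 + 35 = 42
Lower bound = max(LB1, LB2) = max(46, 42) = 46

46


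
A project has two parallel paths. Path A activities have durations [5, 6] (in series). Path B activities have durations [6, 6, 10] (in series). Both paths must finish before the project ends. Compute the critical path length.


Path A total = 5 + 6 = 11
Path B total = 6 + 6 + 10 = 22
Critical path = longest path = max(11, 22) = 22

22


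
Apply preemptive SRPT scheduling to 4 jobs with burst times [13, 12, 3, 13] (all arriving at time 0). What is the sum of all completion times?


Since all jobs arrive at t=0, SRPT equals SPT ordering.
SPT order: [3, 12, 13, 13]
Completion times:
  Job 1: p=3, C=3
  Job 2: p=12, C=15
  Job 3: p=13, C=28
  Job 4: p=13, C=41
Total completion time = 3 + 15 + 28 + 41 = 87

87


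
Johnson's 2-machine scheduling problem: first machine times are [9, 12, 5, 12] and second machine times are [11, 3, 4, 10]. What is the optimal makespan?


Apply Johnson's rule:
  Group 1 (a <= b): [(1, 9, 11)]
  Group 2 (a > b): [(4, 12, 10), (3, 5, 4), (2, 12, 3)]
Optimal job order: [1, 4, 3, 2]
Schedule:
  Job 1: M1 done at 9, M2 done at 20
  Job 4: M1 done at 21, M2 done at 31
  Job 3: M1 done at 26, M2 done at 35
  Job 2: M1 done at 38, M2 done at 41
Makespan = 41

41


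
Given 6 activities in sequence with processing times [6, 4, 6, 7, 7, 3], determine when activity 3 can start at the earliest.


Activity 3 starts after activities 1 through 2 complete.
Predecessor durations: [6, 4]
ES = 6 + 4 = 10

10


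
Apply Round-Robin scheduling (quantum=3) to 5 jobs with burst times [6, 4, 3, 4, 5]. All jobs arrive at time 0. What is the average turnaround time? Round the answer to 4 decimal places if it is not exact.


Time quantum = 3
Execution trace:
  J1 runs 3 units, time = 3
  J2 runs 3 units, time = 6
  J3 runs 3 units, time = 9
  J4 runs 3 units, time = 12
  J5 runs 3 units, time = 15
  J1 runs 3 units, time = 18
  J2 runs 1 units, time = 19
  J4 runs 1 units, time = 20
  J5 runs 2 units, time = 22
Finish times: [18, 19, 9, 20, 22]
Average turnaround = 88/5 = 17.6

17.6


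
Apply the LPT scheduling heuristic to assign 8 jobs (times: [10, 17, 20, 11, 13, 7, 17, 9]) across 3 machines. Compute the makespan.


Sort jobs in decreasing order (LPT): [20, 17, 17, 13, 11, 10, 9, 7]
Assign each job to the least loaded machine:
  Machine 1: jobs [20, 10, 7], load = 37
  Machine 2: jobs [17, 13], load = 30
  Machine 3: jobs [17, 11, 9], load = 37
Makespan = max load = 37

37


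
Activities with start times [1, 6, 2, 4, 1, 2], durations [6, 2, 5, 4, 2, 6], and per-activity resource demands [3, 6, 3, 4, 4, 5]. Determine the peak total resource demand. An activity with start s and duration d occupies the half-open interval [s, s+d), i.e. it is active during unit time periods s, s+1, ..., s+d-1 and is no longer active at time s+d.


Each activity i is active on [start_i, start_i + duration_i).
Compute total resource usage per time slot:
  t=0: active resources = [], total = 0
  t=1: active resources = [3, 4], total = 7
  t=2: active resources = [3, 3, 4, 5], total = 15
  t=3: active resources = [3, 3, 5], total = 11
  t=4: active resources = [3, 3, 4, 5], total = 15
  t=5: active resources = [3, 3, 4, 5], total = 15
  t=6: active resources = [3, 6, 3, 4, 5], total = 21
  t=7: active resources = [6, 4, 5], total = 15
Peak resource demand = 21

21


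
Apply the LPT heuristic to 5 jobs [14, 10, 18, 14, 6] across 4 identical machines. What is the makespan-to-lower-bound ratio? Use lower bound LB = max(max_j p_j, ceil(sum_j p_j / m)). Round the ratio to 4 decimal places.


LPT order: [18, 14, 14, 10, 6]
Machine loads after assignment: [18, 14, 14, 16]
LPT makespan = 18
Lower bound = max(max_job, ceil(total/4)) = max(18, 16) = 18
Ratio = 18 / 18 = 1.0

1.0


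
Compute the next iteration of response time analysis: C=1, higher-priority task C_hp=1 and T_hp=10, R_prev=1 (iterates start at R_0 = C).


R_next = C + ceil(R_prev / T_hp) * C_hp
ceil(1 / 10) = ceil(0.1) = 1
Interference = 1 * 1 = 1
R_next = 1 + 1 = 2

2


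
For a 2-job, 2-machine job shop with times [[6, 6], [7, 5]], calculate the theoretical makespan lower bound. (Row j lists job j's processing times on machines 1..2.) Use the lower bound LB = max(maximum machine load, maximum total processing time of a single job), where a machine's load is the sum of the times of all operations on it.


Machine loads:
  Machine 1: 6 + 7 = 13
  Machine 2: 6 + 5 = 11
Max machine load = 13
Job totals:
  Job 1: 12
  Job 2: 12
Max job total = 12
Lower bound = max(13, 12) = 13

13


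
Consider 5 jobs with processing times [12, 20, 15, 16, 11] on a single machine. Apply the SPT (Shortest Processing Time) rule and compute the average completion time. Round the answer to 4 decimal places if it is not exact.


Sort jobs by processing time (SPT order): [11, 12, 15, 16, 20]
Compute completion times sequentially:
  Job 1: processing = 11, completes at 11
  Job 2: processing = 12, completes at 23
  Job 3: processing = 15, completes at 38
  Job 4: processing = 16, completes at 54
  Job 5: processing = 20, completes at 74
Sum of completion times = 200
Average completion time = 200/5 = 40.0

40.0


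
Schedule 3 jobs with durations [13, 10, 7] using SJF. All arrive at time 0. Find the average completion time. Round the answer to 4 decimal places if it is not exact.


SJF order (ascending): [7, 10, 13]
Completion times:
  Job 1: burst=7, C=7
  Job 2: burst=10, C=17
  Job 3: burst=13, C=30
Average completion = 54/3 = 18.0

18.0


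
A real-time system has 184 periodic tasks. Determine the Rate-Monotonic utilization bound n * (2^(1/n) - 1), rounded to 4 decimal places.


Compute 2^(1/184) = 1.0037742087
Subtract 1: 1.0037742087 - 1 = 0.0037742087
Multiply by n: 184 * 0.0037742087 = 0.6944544008
Round to 4 dp: 0.6945

0.6945


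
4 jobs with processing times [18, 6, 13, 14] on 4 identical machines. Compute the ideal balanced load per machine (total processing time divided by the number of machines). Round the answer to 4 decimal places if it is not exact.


Total processing time = 18 + 6 + 13 + 14 = 51
Number of machines = 4
Ideal balanced load = 51 / 4 = 12.75

12.75


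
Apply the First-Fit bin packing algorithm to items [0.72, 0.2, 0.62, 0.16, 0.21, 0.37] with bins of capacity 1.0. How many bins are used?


Place items sequentially using First-Fit:
  Item 0.72 -> new Bin 1
  Item 0.2 -> Bin 1 (now 0.92)
  Item 0.62 -> new Bin 2
  Item 0.16 -> Bin 2 (now 0.78)
  Item 0.21 -> Bin 2 (now 0.99)
  Item 0.37 -> new Bin 3
Total bins used = 3

3
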